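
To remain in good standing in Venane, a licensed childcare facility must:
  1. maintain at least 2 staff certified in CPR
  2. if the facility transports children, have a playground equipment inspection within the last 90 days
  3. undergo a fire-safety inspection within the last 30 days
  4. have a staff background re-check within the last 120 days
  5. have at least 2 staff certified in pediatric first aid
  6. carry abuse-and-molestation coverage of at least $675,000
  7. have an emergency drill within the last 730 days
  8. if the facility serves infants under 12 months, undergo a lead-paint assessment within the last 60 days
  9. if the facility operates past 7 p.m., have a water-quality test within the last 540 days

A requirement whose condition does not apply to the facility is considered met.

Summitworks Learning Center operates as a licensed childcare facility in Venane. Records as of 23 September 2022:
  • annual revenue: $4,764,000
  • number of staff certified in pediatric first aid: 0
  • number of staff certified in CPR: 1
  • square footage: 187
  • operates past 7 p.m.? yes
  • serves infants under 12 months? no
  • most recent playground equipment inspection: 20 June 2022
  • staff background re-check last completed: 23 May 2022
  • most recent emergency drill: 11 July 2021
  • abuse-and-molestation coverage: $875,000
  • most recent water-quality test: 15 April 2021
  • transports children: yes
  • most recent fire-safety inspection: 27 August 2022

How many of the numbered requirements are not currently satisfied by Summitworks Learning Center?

1. staff certified in CPR 1 < 2 → not met
2. condition 'transports children' holds; playground equipment inspection 95 days ago vs limit 90 → not met
3. fire-safety inspection 27 days ago vs limit 30 → met
4. staff background re-check 123 days ago vs limit 120 → not met
5. staff certified in pediatric first aid 0 < 2 → not met
6. abuse-and-molestation coverage $875,000 ≥ $675,000 → met
7. emergency drill 439 days ago vs limit 730 → met
8. condition 'serves infants under 12 months' does not hold → requirement n/a → met
9. condition 'operates past 7 p.m.' holds; water-quality test 526 days ago vs limit 540 → met
Not met: 4 of 9

4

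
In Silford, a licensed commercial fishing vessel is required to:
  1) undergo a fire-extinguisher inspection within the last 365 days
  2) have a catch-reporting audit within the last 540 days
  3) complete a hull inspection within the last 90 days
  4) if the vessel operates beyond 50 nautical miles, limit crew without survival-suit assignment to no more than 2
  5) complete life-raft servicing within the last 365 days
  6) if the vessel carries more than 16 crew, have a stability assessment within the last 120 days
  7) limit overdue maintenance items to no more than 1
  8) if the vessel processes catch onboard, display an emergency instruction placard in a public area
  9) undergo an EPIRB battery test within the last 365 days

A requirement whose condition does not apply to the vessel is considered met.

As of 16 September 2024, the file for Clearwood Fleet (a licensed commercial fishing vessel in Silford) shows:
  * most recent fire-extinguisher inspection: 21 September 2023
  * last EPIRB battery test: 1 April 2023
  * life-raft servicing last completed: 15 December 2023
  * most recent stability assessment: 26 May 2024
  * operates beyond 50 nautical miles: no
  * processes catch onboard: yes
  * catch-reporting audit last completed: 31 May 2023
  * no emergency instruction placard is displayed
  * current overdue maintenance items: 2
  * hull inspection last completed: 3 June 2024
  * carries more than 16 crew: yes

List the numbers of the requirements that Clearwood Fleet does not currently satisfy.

1. fire-extinguisher inspection 361 days ago vs limit 365 → met
2. catch-reporting audit 474 days ago vs limit 540 → met
3. hull inspection 105 days ago vs limit 90 → not met
4. condition 'operates beyond 50 nautical miles' does not hold → requirement n/a → met
5. life-raft servicing 276 days ago vs limit 365 → met
6. condition 'carries more than 16 crew' holds; stability assessment 113 days ago vs limit 120 → met
7. overdue maintenance items 2 > 1 → not met
8. condition 'processes catch onboard' holds; emergency instruction placard absent → not met
9. EPIRB battery test 534 days ago vs limit 365 → not met
Not met: 3, 7, 8, 9

3, 7, 8, 9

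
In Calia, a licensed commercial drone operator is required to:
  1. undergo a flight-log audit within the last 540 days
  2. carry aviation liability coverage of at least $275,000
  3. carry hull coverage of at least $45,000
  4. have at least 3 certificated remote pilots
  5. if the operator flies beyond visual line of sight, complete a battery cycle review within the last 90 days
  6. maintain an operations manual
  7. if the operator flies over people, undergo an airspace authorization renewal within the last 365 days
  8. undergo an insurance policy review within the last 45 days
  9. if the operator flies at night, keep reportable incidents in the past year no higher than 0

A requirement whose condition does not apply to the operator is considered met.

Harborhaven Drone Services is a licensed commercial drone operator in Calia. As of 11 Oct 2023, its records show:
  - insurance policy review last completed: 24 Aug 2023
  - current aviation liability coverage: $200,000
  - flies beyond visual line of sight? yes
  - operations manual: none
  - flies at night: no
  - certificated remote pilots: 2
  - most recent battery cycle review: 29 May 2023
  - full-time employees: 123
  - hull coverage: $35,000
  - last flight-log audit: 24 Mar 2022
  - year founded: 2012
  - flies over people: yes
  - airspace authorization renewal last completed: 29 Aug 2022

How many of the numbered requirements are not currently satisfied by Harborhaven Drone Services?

1. flight-log audit 566 days ago vs limit 540 → not met
2. aviation liability coverage $200,000 < $275,000 → not met
3. hull coverage $35,000 < $45,000 → not met
4. certificated remote pilots 2 < 3 → not met
5. condition 'flies beyond visual line of sight' holds; battery cycle review 135 days ago vs limit 90 → not met
6. operations manual absent → not met
7. condition 'flies over people' holds; airspace authorization renewal 408 days ago vs limit 365 → not met
8. insurance policy review 48 days ago vs limit 45 → not met
9. condition 'flies at night' does not hold → requirement n/a → met
Not met: 8 of 9

8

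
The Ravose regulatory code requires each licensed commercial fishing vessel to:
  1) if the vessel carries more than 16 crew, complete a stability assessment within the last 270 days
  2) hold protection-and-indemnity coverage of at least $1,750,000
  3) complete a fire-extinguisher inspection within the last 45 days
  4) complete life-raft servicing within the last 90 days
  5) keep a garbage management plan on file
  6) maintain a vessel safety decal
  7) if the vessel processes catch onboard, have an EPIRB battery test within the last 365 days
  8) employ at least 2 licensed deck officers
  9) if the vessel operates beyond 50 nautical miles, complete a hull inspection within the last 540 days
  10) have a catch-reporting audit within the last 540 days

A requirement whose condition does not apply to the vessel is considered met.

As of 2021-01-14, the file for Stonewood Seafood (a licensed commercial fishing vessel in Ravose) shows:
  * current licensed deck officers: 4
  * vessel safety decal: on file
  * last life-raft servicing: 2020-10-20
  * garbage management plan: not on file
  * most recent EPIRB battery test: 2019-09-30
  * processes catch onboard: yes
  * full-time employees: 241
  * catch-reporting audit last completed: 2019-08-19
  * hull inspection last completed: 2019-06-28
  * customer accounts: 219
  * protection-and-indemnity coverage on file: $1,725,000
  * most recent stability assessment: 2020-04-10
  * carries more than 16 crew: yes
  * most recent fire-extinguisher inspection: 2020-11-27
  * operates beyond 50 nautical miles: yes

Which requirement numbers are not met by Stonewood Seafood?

1. condition 'carries more than 16 crew' holds; stability assessment 279 days ago vs limit 270 → not met
2. protection-and-indemnity coverage $1,725,000 < $1,750,000 → not met
3. fire-extinguisher inspection 48 days ago vs limit 45 → not met
4. life-raft servicing 86 days ago vs limit 90 → met
5. garbage management plan absent → not met
6. vessel safety decal present → met
7. condition 'processes catch onboard' holds; EPIRB battery test 472 days ago vs limit 365 → not met
8. licensed deck officers 4 ≥ 2 → met
9. condition 'operates beyond 50 nautical miles' holds; hull inspection 566 days ago vs limit 540 → not met
10. catch-reporting audit 514 days ago vs limit 540 → met
Not met: 1, 2, 3, 5, 7, 9

1, 2, 3, 5, 7, 9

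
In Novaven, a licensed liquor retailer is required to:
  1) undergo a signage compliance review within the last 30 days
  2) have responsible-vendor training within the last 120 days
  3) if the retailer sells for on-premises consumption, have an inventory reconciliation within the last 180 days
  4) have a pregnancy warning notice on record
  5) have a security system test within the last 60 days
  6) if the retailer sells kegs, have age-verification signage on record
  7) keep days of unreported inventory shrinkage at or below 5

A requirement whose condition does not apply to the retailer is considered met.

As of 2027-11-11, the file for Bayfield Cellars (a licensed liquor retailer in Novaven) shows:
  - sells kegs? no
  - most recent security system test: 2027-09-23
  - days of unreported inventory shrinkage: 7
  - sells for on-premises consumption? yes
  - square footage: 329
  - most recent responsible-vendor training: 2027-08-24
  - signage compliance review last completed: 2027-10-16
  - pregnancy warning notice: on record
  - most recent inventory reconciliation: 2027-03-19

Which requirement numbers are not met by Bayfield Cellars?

1. signage compliance review 26 days ago vs limit 30 → met
2. responsible-vendor training 79 days ago vs limit 120 → met
3. condition 'sells for on-premises consumption' holds; inventory reconciliation 237 days ago vs limit 180 → not met
4. pregnancy warning notice present → met
5. security system test 49 days ago vs limit 60 → met
6. condition 'sells kegs' does not hold → requirement n/a → met
7. days of unreported inventory shrinkage 7 > 5 → not met
Not met: 3, 7

3, 7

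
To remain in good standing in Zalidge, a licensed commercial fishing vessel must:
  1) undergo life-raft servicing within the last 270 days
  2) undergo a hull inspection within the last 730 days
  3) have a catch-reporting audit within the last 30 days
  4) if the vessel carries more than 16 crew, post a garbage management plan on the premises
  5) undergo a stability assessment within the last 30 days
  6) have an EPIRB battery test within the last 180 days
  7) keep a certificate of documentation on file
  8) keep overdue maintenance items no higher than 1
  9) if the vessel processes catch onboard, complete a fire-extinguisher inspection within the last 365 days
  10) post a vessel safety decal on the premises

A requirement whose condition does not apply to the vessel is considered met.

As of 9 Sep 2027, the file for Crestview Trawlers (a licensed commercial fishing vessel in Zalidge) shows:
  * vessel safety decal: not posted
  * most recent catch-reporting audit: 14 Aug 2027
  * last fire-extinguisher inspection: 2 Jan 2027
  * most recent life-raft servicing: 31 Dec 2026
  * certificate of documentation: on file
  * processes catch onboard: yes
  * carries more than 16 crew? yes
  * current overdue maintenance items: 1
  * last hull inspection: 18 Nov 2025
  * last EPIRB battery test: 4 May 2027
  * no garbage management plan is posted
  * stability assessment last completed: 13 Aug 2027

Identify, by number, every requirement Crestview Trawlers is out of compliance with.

1. life-raft servicing 252 days ago vs limit 270 → met
2. hull inspection 660 days ago vs limit 730 → met
3. catch-reporting audit 26 days ago vs limit 30 → met
4. condition 'carries more than 16 crew' holds; garbage management plan absent → not met
5. stability assessment 27 days ago vs limit 30 → met
6. EPIRB battery test 128 days ago vs limit 180 → met
7. certificate of documentation present → met
8. overdue maintenance items 1 ≤ 1 → met
9. condition 'processes catch onboard' holds; fire-extinguisher inspection 250 days ago vs limit 365 → met
10. vessel safety decal absent → not met
Not met: 4, 10

4, 10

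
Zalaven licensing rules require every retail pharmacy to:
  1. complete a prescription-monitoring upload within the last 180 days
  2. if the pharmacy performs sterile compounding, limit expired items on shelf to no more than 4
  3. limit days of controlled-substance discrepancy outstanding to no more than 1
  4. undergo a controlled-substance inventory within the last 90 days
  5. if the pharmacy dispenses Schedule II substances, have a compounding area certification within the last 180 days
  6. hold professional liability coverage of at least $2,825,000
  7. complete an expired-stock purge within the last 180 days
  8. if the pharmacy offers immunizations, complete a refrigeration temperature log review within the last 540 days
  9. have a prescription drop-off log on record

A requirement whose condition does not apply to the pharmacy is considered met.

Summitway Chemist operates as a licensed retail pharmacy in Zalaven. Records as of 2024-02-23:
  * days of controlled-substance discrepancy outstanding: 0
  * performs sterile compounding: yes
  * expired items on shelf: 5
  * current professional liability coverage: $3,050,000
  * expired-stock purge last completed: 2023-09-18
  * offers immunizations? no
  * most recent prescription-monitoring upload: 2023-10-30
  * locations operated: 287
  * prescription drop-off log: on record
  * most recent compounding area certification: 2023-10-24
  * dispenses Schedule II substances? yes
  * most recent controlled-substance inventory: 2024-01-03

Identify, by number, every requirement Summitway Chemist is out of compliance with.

2

1. prescription-monitoring upload 116 days ago vs limit 180 → met
2. condition 'performs sterile compounding' holds; expired items on shelf 5 > 4 → not met
3. days of controlled-substance discrepancy outstanding 0 ≤ 1 → met
4. controlled-substance inventory 51 days ago vs limit 90 → met
5. condition 'dispenses Schedule II substances' holds; compounding area certification 122 days ago vs limit 180 → met
6. professional liability coverage $3,050,000 ≥ $2,825,000 → met
7. expired-stock purge 158 days ago vs limit 180 → met
8. condition 'offers immunizations' does not hold → requirement n/a → met
9. prescription drop-off log present → met
Not met: 2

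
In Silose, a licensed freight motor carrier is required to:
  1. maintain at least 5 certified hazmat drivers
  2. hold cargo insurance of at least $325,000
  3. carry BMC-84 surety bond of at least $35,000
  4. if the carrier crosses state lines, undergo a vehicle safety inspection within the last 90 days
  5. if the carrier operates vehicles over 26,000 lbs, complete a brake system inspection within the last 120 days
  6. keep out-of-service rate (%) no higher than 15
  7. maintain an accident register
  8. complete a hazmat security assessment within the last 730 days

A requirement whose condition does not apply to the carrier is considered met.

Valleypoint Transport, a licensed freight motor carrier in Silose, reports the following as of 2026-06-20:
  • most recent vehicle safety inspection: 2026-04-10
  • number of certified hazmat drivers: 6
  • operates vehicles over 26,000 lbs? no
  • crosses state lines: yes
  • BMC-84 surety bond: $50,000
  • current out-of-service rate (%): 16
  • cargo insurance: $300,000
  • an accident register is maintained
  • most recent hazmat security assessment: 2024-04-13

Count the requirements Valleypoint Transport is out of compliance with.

3

1. certified hazmat drivers 6 ≥ 5 → met
2. cargo insurance $300,000 < $325,000 → not met
3. BMC-84 surety bond $50,000 ≥ $35,000 → met
4. condition 'crosses state lines' holds; vehicle safety inspection 71 days ago vs limit 90 → met
5. condition 'operates vehicles over 26,000 lbs' does not hold → requirement n/a → met
6. out-of-service rate (%) 16 > 15 → not met
7. accident register present → met
8. hazmat security assessment 798 days ago vs limit 730 → not met
Not met: 3 of 8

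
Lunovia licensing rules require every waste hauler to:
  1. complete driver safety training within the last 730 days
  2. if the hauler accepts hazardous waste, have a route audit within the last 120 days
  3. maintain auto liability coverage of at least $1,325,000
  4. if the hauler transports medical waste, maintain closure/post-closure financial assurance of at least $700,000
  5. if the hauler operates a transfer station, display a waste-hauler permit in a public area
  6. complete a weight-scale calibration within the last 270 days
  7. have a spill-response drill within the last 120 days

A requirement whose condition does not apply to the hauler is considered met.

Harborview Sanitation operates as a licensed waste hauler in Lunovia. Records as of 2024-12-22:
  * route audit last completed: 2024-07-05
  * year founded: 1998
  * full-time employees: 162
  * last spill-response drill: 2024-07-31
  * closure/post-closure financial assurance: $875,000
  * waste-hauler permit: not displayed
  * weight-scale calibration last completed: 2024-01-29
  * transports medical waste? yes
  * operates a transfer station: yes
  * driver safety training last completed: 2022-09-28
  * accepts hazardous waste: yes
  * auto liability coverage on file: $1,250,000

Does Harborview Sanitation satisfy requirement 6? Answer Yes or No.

6. weight-scale calibration 328 days ago vs limit 270 → not met

No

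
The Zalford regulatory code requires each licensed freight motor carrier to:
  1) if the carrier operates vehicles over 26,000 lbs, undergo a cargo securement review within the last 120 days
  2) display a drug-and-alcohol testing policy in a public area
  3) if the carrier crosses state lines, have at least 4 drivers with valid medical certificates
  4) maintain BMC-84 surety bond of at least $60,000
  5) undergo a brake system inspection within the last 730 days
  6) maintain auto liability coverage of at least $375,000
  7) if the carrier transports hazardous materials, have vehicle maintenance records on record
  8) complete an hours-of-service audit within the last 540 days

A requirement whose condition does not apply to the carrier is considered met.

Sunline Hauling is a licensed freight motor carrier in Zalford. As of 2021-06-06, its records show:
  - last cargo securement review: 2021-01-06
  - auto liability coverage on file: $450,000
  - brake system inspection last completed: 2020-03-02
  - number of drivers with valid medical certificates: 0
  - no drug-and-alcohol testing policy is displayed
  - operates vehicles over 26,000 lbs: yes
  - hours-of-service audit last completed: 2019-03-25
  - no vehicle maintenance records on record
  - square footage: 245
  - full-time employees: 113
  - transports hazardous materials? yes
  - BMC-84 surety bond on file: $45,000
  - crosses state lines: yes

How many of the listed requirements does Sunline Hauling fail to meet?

1. condition 'operates vehicles over 26,000 lbs' holds; cargo securement review 151 days ago vs limit 120 → not met
2. drug-and-alcohol testing policy absent → not met
3. condition 'crosses state lines' holds; drivers with valid medical certificates 0 < 4 → not met
4. BMC-84 surety bond $45,000 < $60,000 → not met
5. brake system inspection 461 days ago vs limit 730 → met
6. auto liability coverage $450,000 ≥ $375,000 → met
7. condition 'transports hazardous materials' holds; vehicle maintenance records absent → not met
8. hours-of-service audit 804 days ago vs limit 540 → not met
Not met: 6 of 8

6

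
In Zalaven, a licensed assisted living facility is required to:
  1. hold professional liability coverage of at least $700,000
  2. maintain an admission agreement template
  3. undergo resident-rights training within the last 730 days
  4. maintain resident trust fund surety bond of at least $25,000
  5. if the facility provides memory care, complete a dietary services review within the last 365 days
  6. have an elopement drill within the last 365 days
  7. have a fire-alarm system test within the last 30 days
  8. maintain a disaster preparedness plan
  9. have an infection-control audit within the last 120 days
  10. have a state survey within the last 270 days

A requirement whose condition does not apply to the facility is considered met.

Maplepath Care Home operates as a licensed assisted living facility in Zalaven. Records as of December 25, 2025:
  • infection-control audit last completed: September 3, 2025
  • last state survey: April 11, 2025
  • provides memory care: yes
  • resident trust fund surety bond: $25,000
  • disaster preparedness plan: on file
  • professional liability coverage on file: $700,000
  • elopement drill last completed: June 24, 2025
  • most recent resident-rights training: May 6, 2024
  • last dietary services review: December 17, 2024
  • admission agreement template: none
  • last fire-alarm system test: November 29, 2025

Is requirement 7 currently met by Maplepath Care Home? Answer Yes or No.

Yes

7. fire-alarm system test 26 days ago vs limit 30 → met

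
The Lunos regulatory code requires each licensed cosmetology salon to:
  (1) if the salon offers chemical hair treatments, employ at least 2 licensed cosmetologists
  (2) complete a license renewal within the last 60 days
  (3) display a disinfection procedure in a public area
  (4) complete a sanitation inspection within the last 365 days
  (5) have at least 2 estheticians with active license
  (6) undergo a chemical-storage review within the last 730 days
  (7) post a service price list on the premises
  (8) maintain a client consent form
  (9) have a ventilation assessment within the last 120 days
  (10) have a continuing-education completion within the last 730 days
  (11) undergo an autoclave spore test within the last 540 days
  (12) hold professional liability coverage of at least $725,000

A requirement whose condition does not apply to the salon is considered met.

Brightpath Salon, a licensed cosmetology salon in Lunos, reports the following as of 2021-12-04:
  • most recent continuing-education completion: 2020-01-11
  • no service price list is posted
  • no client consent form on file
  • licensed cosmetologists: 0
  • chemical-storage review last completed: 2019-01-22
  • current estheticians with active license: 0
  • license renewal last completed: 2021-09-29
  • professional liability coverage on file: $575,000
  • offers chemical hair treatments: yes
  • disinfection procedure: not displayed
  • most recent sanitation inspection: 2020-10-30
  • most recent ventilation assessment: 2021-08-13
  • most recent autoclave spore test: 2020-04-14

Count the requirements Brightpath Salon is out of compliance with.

10

1. condition 'offers chemical hair treatments' holds; licensed cosmetologists 0 < 2 → not met
2. license renewal 66 days ago vs limit 60 → not met
3. disinfection procedure absent → not met
4. sanitation inspection 400 days ago vs limit 365 → not met
5. estheticians with active license 0 < 2 → not met
6. chemical-storage review 1047 days ago vs limit 730 → not met
7. service price list absent → not met
8. client consent form absent → not met
9. ventilation assessment 113 days ago vs limit 120 → met
10. continuing-education completion 693 days ago vs limit 730 → met
11. autoclave spore test 599 days ago vs limit 540 → not met
12. professional liability coverage $575,000 < $725,000 → not met
Not met: 10 of 12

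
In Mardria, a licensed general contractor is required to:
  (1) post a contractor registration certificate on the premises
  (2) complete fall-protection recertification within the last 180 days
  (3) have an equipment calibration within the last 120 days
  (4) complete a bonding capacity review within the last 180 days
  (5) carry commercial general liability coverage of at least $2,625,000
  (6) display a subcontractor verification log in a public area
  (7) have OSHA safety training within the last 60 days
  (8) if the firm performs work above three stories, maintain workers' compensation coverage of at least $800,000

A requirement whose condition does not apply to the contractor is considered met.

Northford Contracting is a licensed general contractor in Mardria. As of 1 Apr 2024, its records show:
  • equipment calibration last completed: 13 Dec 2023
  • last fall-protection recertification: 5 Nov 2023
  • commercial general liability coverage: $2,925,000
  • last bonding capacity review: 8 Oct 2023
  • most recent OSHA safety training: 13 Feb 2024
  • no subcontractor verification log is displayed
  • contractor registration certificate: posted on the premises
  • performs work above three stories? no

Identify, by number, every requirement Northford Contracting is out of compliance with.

1. contractor registration certificate present → met
2. fall-protection recertification 148 days ago vs limit 180 → met
3. equipment calibration 110 days ago vs limit 120 → met
4. bonding capacity review 176 days ago vs limit 180 → met
5. commercial general liability coverage $2,925,000 ≥ $2,625,000 → met
6. subcontractor verification log absent → not met
7. OSHA safety training 48 days ago vs limit 60 → met
8. condition 'performs work above three stories' does not hold → requirement n/a → met
Not met: 6

6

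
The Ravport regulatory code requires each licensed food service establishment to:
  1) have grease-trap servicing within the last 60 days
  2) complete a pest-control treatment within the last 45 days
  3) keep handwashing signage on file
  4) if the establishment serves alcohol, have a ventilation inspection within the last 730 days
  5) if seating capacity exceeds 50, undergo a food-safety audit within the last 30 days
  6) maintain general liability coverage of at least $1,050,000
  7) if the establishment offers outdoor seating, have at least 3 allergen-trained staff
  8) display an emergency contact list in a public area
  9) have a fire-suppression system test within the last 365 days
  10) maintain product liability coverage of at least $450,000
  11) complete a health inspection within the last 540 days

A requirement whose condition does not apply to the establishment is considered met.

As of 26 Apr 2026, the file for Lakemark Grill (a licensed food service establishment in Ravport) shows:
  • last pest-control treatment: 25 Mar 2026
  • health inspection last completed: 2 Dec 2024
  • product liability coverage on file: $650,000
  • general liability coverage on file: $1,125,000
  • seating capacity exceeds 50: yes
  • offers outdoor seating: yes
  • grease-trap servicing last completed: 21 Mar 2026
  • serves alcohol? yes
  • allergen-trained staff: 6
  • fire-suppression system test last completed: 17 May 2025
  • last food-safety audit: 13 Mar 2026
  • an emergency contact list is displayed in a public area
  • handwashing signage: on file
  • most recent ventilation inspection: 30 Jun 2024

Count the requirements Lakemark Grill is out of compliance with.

1. grease-trap servicing 36 days ago vs limit 60 → met
2. pest-control treatment 32 days ago vs limit 45 → met
3. handwashing signage present → met
4. condition 'serves alcohol' holds; ventilation inspection 665 days ago vs limit 730 → met
5. condition 'seating capacity exceeds 50' holds; food-safety audit 44 days ago vs limit 30 → not met
6. general liability coverage $1,125,000 ≥ $1,050,000 → met
7. condition 'offers outdoor seating' holds; allergen-trained staff 6 ≥ 3 → met
8. emergency contact list present → met
9. fire-suppression system test 344 days ago vs limit 365 → met
10. product liability coverage $650,000 ≥ $450,000 → met
11. health inspection 510 days ago vs limit 540 → met
Not met: 1 of 11

1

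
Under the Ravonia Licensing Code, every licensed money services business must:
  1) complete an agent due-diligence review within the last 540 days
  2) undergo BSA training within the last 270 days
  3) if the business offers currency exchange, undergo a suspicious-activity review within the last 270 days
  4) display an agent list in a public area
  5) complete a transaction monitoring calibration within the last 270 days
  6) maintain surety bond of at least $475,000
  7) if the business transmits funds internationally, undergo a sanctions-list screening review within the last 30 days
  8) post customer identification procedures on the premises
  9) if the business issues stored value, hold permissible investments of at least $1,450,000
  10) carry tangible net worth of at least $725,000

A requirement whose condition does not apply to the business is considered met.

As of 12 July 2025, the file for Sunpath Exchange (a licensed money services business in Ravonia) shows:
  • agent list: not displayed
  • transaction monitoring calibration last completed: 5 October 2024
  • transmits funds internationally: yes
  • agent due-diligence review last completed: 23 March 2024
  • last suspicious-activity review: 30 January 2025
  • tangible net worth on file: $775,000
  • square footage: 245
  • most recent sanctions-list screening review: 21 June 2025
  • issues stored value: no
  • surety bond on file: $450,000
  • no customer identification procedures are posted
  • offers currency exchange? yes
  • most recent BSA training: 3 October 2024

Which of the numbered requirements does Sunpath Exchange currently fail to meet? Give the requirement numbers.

1. agent due-diligence review 476 days ago vs limit 540 → met
2. BSA training 282 days ago vs limit 270 → not met
3. condition 'offers currency exchange' holds; suspicious-activity review 163 days ago vs limit 270 → met
4. agent list absent → not met
5. transaction monitoring calibration 280 days ago vs limit 270 → not met
6. surety bond $450,000 < $475,000 → not met
7. condition 'transmits funds internationally' holds; sanctions-list screening review 21 days ago vs limit 30 → met
8. customer identification procedures absent → not met
9. condition 'issues stored value' does not hold → requirement n/a → met
10. tangible net worth $775,000 ≥ $725,000 → met
Not met: 2, 4, 5, 6, 8

2, 4, 5, 6, 8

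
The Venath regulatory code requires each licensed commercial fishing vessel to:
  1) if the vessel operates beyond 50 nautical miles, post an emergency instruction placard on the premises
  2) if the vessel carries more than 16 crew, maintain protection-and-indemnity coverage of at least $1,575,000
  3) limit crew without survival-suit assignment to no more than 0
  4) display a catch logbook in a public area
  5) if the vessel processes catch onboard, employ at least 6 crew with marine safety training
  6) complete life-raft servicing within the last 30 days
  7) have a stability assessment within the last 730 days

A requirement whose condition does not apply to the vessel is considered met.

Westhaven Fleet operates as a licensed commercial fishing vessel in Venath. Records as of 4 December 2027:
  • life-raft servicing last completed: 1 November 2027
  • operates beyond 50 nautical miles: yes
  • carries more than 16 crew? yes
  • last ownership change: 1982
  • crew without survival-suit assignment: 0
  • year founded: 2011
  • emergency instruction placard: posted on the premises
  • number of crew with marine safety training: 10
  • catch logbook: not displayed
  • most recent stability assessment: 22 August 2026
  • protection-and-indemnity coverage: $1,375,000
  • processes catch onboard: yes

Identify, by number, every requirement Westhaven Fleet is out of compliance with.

1. condition 'operates beyond 50 nautical miles' holds; emergency instruction placard present → met
2. condition 'carries more than 16 crew' holds; protection-and-indemnity coverage $1,375,000 < $1,575,000 → not met
3. crew without survival-suit assignment 0 ≤ 0 → met
4. catch logbook absent → not met
5. condition 'processes catch onboard' holds; crew with marine safety training 10 ≥ 6 → met
6. life-raft servicing 33 days ago vs limit 30 → not met
7. stability assessment 469 days ago vs limit 730 → met
Not met: 2, 4, 6

2, 4, 6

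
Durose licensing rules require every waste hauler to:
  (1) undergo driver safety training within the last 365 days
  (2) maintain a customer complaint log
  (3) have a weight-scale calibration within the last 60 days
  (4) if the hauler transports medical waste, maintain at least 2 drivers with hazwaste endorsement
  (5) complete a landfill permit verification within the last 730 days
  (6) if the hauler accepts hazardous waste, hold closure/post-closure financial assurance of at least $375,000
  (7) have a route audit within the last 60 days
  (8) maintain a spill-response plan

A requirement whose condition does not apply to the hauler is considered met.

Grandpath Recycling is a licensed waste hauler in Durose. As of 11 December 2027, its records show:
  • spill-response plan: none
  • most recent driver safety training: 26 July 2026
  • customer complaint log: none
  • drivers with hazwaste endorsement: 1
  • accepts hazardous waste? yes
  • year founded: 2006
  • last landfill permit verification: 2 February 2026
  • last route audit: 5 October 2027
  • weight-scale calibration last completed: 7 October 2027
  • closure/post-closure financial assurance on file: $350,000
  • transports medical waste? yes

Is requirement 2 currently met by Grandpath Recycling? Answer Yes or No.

2. customer complaint log absent → not met

No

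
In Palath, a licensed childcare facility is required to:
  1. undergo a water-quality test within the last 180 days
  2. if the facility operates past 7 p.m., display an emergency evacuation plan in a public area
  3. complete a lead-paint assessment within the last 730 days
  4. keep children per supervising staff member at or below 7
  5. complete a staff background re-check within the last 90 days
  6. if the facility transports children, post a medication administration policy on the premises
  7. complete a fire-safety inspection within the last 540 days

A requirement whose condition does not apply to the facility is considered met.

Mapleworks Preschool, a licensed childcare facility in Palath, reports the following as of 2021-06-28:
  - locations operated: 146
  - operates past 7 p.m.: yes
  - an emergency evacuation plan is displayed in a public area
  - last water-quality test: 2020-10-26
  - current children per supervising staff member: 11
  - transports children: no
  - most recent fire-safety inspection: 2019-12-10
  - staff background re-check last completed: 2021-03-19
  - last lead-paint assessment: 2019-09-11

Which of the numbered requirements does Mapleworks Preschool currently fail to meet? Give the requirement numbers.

1. water-quality test 245 days ago vs limit 180 → not met
2. condition 'operates past 7 p.m.' holds; emergency evacuation plan present → met
3. lead-paint assessment 656 days ago vs limit 730 → met
4. children per supervising staff member 11 > 7 → not met
5. staff background re-check 101 days ago vs limit 90 → not met
6. condition 'transports children' does not hold → requirement n/a → met
7. fire-safety inspection 566 days ago vs limit 540 → not met
Not met: 1, 4, 5, 7

1, 4, 5, 7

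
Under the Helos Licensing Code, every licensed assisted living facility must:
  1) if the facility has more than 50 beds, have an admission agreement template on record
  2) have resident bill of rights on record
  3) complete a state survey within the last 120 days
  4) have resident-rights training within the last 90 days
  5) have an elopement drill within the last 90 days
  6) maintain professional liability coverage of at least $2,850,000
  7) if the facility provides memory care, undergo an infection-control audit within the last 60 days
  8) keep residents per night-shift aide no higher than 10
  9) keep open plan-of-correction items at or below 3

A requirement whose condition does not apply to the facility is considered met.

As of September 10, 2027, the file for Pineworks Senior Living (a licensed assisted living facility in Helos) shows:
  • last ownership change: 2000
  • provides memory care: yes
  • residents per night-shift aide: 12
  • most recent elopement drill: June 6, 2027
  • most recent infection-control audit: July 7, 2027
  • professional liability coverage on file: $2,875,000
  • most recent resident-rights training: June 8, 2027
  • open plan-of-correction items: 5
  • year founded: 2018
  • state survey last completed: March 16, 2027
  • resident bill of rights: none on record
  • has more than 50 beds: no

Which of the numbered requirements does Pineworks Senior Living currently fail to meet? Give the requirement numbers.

2, 3, 4, 5, 7, 8, 9

1. condition 'has more than 50 beds' does not hold → requirement n/a → met
2. resident bill of rights absent → not met
3. state survey 178 days ago vs limit 120 → not met
4. resident-rights training 94 days ago vs limit 90 → not met
5. elopement drill 96 days ago vs limit 90 → not met
6. professional liability coverage $2,875,000 ≥ $2,850,000 → met
7. condition 'provides memory care' holds; infection-control audit 65 days ago vs limit 60 → not met
8. residents per night-shift aide 12 > 10 → not met
9. open plan-of-correction items 5 > 3 → not met
Not met: 2, 3, 4, 5, 7, 8, 9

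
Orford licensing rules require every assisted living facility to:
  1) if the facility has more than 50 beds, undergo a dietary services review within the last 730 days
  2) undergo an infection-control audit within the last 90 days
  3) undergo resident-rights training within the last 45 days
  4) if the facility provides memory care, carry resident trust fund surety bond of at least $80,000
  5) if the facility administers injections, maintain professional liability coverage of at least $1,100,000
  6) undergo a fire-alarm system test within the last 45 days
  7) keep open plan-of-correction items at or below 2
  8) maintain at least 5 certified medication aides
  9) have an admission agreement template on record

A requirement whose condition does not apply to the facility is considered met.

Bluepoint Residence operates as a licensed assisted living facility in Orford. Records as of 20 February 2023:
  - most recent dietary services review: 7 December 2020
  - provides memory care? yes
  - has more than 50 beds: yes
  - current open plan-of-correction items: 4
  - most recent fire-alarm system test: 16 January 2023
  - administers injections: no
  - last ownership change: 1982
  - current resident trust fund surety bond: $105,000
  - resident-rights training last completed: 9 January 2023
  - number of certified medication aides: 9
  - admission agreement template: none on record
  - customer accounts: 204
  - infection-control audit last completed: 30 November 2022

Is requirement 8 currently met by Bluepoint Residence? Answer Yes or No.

8. certified medication aides 9 ≥ 5 → met

Yes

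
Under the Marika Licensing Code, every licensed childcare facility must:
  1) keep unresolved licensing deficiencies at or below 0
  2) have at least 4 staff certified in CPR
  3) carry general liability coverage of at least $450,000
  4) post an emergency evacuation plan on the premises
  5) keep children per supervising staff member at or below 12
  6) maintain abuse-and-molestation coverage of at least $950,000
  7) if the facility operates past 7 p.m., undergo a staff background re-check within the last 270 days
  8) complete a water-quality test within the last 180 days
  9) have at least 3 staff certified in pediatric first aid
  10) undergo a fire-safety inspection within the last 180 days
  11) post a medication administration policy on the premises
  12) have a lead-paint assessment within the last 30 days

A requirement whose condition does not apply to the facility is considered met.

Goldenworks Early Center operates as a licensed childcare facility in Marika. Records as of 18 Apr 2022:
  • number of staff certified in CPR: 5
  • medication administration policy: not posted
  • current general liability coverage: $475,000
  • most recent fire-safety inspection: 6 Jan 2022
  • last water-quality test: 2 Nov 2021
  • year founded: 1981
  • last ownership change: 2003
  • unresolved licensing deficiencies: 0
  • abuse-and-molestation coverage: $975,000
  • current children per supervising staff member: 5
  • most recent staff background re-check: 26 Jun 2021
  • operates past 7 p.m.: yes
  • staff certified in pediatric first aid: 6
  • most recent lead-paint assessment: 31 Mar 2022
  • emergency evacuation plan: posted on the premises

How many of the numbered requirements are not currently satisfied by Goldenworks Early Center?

1. unresolved licensing deficiencies 0 ≤ 0 → met
2. staff certified in CPR 5 ≥ 4 → met
3. general liability coverage $475,000 ≥ $450,000 → met
4. emergency evacuation plan present → met
5. children per supervising staff member 5 ≤ 12 → met
6. abuse-and-molestation coverage $975,000 ≥ $950,000 → met
7. condition 'operates past 7 p.m.' holds; staff background re-check 296 days ago vs limit 270 → not met
8. water-quality test 167 days ago vs limit 180 → met
9. staff certified in pediatric first aid 6 ≥ 3 → met
10. fire-safety inspection 102 days ago vs limit 180 → met
11. medication administration policy absent → not met
12. lead-paint assessment 18 days ago vs limit 30 → met
Not met: 2 of 12

2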